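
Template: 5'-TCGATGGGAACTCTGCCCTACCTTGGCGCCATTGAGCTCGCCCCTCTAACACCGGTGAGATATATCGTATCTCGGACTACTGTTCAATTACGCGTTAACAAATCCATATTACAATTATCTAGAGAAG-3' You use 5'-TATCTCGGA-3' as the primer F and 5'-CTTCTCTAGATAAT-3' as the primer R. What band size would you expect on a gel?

Scanning the template, TATCTCGGA occurs at positions 68–76; this primer anneals to the bottom strand there with its 3' end pointing downstream.
Reverse complement of the reverse primer: ATTATCTAGAGAAG. This occurs on the top strand at positions 114–127.
Product length = (reverse-primer end) − (forward-primer start) + 1 = 127 − 68 + 1 = 60 bp.

60 bp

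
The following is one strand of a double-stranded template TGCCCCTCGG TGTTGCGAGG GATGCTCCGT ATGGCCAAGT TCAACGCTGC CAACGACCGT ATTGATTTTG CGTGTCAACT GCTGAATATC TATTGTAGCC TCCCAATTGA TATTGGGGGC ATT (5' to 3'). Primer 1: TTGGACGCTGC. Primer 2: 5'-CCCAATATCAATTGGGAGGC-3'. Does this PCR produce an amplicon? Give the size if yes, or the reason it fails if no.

Primer 1 (TTGGACGCTGC) does not match the top strand, and its reverse complement GCAGCGTCCAA does not match either.
With no annealing site for primer 1, no amplification occurs.

No product — primer 1 has no binding site in the template.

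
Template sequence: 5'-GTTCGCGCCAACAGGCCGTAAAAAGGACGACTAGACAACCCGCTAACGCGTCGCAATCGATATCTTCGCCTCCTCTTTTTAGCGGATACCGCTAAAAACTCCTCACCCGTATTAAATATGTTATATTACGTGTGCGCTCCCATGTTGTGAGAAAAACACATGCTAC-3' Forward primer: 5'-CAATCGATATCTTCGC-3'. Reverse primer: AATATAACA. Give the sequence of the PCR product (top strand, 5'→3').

5'-CAATCGATATCTTCGCCTCCTCTTTTTAGCGGATACCGCTAAAAACTCCTCACCCGTATTAAATATGTTATATT-3'

Forward primer CAATCGATATCTTCGC is found on the top strand at positions 54–69.
The reverse primer's reverse complement is TGTTATATT, which matches the template at positions 119–127.
The product is the template from position 54 through 127 (74 bp).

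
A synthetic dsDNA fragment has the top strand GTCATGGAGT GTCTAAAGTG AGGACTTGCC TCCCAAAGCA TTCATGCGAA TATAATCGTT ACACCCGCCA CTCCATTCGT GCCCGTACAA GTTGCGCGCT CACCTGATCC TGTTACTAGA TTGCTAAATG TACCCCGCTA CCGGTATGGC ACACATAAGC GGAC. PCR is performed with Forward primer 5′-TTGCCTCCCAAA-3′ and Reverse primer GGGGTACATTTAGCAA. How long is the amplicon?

111 bp

The forward primer matches the template at positions 26–37.
Reverse complement of the reverse primer: TTGCTAAATGTACCCC. This occurs on the top strand at positions 121–136.
The product runs from position 26 to position 136, so its length is 136 − 26 + 1 = 111 bp.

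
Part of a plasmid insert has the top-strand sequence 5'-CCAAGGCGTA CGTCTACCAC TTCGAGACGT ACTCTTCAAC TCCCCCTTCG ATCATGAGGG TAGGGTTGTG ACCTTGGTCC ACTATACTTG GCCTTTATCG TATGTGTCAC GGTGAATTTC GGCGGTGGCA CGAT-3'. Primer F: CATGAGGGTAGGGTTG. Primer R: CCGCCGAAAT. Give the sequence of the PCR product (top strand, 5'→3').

5'-CATGAGGGTAGGGTTGTGACCTTGGTCCACTATACTTGGCCTTTATCGTATGTGTCACGGTGAATTTCGGCGG-3'

Forward primer CATGAGGGTAGGGTTG is found on the top strand at positions 53–68.
The reverse primer's reverse complement is ATTTCGGCGG, which matches the template at positions 116–125.
The product is the template from position 53 through 125 (73 bp).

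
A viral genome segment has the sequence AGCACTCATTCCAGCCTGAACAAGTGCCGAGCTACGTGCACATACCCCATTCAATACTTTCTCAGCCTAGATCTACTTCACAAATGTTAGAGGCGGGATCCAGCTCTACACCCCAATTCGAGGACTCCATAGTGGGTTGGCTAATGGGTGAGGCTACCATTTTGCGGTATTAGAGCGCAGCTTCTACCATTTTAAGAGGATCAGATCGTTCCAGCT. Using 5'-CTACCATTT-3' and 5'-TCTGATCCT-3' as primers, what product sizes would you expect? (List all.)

The forward primer CTACCATTT matches the top strand at positions 154–162, 184–192.
The reverse primer's reverse complement is AGGATCAGA, matching at positions 197–205.
Each forward site pairs with the reverse site to give a product ending at position 205: sizes 52, 22 bp.

52 bp, 22 bp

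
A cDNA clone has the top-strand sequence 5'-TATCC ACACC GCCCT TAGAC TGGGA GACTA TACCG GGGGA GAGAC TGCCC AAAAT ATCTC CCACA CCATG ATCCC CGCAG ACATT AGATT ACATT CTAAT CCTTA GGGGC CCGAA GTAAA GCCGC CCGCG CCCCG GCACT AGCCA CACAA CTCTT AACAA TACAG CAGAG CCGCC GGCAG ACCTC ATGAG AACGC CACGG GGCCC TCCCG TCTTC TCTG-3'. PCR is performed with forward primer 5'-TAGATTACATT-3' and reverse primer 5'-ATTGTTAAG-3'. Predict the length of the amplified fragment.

77 bp

Scanning the template, TAGATTACATT occurs at positions 85–95; this primer anneals to the bottom strand there with its 3' end pointing downstream.
Reverse complement of the reverse primer: CTTAACAAT. This occurs on the top strand at positions 153–161.
Product length = (reverse-primer end) − (forward-primer start) + 1 = 161 − 85 + 1 = 77 bp.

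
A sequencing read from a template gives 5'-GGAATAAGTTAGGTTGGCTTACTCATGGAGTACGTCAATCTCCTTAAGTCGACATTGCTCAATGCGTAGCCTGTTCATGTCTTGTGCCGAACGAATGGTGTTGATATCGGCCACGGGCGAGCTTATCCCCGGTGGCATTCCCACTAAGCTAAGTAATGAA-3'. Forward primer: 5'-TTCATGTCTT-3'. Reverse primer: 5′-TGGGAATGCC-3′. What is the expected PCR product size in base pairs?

The forward primer matches the template at positions 74–83.
The reverse primer's reverse complement is GGCATTCCCA, which matches the template at positions 134–143.
Amplicon spans positions 74–143: 70 bp.

70 bp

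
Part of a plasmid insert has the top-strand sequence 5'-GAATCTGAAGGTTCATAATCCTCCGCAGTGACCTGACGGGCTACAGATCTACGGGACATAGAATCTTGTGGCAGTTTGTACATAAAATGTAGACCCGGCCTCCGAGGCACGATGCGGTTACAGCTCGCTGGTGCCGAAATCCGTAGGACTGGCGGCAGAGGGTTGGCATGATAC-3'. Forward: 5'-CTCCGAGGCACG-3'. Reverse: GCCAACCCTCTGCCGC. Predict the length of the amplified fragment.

Forward primer CTCCGAGGCACG is found on the top strand at positions 100–111.
The reverse primer's reverse complement is GCGGCAGAGGGTTGGC, which matches the template at positions 152–167.
Product length = (reverse-primer end) − (forward-primer start) + 1 = 167 − 100 + 1 = 68 bp.

68 bp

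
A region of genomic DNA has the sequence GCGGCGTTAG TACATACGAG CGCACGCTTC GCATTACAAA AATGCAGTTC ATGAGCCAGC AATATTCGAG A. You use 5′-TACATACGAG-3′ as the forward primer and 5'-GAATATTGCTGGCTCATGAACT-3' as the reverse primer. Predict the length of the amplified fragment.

The forward primer matches the template at positions 11–20.
Reverse complement of the reverse primer: AGTTCATGAGCCAGCAATATTC. This occurs on the top strand at positions 46–67.
Product length = (reverse-primer end) − (forward-primer start) + 1 = 67 − 11 + 1 = 57 bp.

57 bp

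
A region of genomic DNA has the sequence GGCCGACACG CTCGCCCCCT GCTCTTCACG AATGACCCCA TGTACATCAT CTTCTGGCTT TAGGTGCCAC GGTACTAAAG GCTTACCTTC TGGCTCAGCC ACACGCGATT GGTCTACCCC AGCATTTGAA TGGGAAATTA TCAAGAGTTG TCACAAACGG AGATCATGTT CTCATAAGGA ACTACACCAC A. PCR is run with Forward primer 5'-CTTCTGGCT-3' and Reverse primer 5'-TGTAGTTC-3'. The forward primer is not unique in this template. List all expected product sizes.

136 bp, 100 bp

The forward primer CTTCTGGCT matches the top strand at positions 51–59, 87–95.
The reverse primer's reverse complement is GAACTACA, matching at positions 179–186.
Each forward site pairs with the reverse site to give a product ending at position 186: sizes 136, 100 bp.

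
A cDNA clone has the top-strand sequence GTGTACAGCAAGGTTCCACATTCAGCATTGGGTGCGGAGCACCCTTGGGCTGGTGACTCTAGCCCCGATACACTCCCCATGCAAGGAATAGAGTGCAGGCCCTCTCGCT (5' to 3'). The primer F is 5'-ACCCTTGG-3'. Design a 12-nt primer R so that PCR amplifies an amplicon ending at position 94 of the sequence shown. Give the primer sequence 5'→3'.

5'-ACTCTATTCCTT-3'

The forward primer binds at positions 41–48; the product's 3' end on the top strand is position 94.
The reverse primer anneals to the top strand over positions 83–94, i.e. to AAGGAATAGAGT.
Its sequence written 5'→3' is the reverse complement: ACTCTATTCCTT.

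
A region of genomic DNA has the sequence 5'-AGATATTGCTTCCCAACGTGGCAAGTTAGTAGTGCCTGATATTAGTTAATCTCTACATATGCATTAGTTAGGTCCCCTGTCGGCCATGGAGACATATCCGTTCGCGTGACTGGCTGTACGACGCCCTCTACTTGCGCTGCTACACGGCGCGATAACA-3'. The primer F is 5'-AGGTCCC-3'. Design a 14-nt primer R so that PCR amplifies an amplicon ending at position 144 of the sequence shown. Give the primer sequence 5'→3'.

5'-TGTAGCAGCGCAAG-3'

The forward primer binds at positions 70–76; the product's 3' end on the top strand is position 144.
The reverse primer anneals to the top strand over positions 131–144, i.e. to CTTGCGCTGCTACA.
Its sequence written 5'→3' is the reverse complement: TGTAGCAGCGCAAG.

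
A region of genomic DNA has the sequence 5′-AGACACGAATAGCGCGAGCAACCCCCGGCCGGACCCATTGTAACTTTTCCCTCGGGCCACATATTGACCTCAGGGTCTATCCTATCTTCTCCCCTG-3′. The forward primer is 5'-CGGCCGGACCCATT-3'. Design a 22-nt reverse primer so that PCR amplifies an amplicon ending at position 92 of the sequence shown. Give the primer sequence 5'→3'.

The forward primer binds at positions 26–39; the product's 3' end on the top strand is position 92.
The reverse primer anneals to the top strand over positions 71–92, i.e. to CAGGGTCTATCCTATCTTCTCC.
Its sequence written 5'→3' is the reverse complement: GGAGAAGATAGGATAGACCCTG.

5'-GGAGAAGATAGGATAGACCCTG-3'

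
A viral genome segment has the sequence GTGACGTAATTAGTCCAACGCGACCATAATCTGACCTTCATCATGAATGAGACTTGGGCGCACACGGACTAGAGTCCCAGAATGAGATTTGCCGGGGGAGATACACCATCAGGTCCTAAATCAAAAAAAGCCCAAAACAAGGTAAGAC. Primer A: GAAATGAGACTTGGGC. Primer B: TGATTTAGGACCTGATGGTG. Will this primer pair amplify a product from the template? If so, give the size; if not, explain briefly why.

Primer A (GAAATGAGACTTGGGC) does not match the top strand, and its reverse complement GCCCAAGTCTCATTTC does not match either.
With no annealing site for primer A, no amplification occurs.

No product — primer A has no binding site in the template.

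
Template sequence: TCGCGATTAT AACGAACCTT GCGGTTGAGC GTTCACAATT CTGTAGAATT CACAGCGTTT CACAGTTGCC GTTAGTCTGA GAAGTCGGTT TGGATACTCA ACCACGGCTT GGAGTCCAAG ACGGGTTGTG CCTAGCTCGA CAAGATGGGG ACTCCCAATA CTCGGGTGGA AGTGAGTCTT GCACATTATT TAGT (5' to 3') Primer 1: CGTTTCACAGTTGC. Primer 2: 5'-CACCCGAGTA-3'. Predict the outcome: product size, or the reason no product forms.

Yes — a 113 bp product.

Primer 1 (CGTTTCACAGTTGC) matches the top strand at positions 56–69; it acts as a forward primer.
Primer 2's reverse complement is TACTCGGGTG, matching the top strand at positions 159–168; it acts as a reverse primer.
The 3' ends face each other across positions 56–168, giving a 113 bp product.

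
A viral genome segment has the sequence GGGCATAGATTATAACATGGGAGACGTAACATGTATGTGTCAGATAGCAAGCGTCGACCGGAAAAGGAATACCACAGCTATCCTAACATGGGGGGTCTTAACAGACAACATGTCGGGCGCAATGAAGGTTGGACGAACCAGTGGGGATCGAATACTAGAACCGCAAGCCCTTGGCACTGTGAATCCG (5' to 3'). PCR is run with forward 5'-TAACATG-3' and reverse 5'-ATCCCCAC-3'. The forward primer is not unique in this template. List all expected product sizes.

The forward primer TAACATG matches the top strand at positions 13–19, 27–33, 84–90.
The reverse primer's reverse complement is GTGGGGAT, matching at positions 141–148.
Each forward site pairs with the reverse site to give a product ending at position 148: sizes 136, 122, 65 bp.

136 bp, 122 bp, 65 bp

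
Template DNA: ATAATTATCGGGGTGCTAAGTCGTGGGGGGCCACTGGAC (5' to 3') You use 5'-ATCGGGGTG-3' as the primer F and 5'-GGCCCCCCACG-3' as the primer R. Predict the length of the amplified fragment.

26 bp

Forward primer ATCGGGGTG is found on the top strand at positions 7–15.
Taking the reverse complement of GGCCCCCCACG gives CGTGGGGGGCC, found at positions 22–32 on the template; the primer anneals here to the top strand with its 3' end pointing upstream.
Product length = (reverse-primer end) − (forward-primer start) + 1 = 32 − 7 + 1 = 26 bp.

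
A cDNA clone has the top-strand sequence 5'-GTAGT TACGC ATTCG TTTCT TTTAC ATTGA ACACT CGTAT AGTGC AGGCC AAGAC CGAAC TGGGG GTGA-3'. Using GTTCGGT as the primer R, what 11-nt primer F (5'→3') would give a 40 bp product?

The reverse primer's reverse complement ACCGAAC matches the template at positions 54–60, so the product ends at position 60.
A 40 bp product then starts at position 60 − 40 + 1 = 21.
The forward primer is identical to the top strand there: TTTACATTGAA.

5'-TTTACATTGAA-3'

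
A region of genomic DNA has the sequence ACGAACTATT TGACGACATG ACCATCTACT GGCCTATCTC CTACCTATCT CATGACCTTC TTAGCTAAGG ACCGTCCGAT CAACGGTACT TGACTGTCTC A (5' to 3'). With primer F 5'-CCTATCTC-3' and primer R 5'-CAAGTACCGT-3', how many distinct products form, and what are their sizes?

The forward primer CCTATCTC matches the top strand at positions 33–40, 44–51.
The reverse primer's reverse complement is ACGGTACTTG, matching at positions 83–92.
Each forward site pairs with the reverse site to give a product ending at position 92: sizes 60, 49 bp.

Two products: 60 bp, 49 bp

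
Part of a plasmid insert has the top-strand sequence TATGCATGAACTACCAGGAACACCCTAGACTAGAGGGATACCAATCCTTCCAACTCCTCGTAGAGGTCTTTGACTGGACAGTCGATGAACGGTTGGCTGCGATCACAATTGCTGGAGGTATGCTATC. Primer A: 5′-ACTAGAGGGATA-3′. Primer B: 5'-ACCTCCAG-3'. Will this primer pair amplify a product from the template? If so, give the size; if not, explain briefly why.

Yes — a 91 bp product.

Primer A (ACTAGAGGGATA) matches the top strand at positions 29–40; it acts as a forward primer.
Primer B's reverse complement is CTGGAGGT, matching the top strand at positions 112–119; it acts as a reverse primer.
The 3' ends face each other across positions 29–119, giving a 91 bp product.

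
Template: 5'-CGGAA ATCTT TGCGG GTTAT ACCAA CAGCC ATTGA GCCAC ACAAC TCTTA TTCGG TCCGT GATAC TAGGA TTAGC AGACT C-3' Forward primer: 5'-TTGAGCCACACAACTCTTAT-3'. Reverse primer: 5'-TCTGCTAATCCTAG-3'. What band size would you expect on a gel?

The forward primer matches the template at positions 32–51.
The reverse primer's reverse complement is CTAGGATTAGCAGA, which matches the template at positions 65–78.
The product runs from position 32 to position 78, so its length is 78 − 32 + 1 = 47 bp.

47 bp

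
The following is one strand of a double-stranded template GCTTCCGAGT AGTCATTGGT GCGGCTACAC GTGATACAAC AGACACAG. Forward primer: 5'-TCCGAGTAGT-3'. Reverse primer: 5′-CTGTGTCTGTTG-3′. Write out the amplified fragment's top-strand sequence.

Scanning the template, TCCGAGTAGT occurs at positions 4–13; this primer anneals to the bottom strand there with its 3' end pointing downstream.
Taking the reverse complement of CTGTGTCTGTTG gives CAACAGACACAG, found at positions 37–48 on the template; the primer anneals here to the top strand with its 3' end pointing upstream.
The product is the template from position 4 through 48 (45 bp).

5'-TCCGAGTAGTCATTGGTGCGGCTACACGTGATACAACAGACACAG-3'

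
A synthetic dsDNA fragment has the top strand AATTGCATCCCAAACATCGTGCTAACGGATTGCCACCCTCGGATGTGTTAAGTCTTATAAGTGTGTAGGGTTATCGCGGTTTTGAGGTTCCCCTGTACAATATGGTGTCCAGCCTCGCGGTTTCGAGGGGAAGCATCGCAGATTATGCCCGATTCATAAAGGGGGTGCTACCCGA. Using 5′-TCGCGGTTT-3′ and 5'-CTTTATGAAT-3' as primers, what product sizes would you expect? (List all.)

88 bp, 47 bp

The forward primer TCGCGGTTT matches the top strand at positions 74–82, 115–123.
The reverse primer's reverse complement is ATTCATAAAG, matching at positions 152–161.
Each forward site pairs with the reverse site to give a product ending at position 161: sizes 88, 47 bp.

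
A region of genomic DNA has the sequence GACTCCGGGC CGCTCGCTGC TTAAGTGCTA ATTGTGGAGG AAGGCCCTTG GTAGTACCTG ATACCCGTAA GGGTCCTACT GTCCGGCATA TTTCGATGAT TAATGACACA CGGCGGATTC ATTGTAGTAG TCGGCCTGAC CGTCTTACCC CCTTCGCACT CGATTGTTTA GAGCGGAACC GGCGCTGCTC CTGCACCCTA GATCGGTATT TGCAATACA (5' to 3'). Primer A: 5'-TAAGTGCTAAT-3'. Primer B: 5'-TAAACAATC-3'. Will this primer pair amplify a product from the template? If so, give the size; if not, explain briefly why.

Primer A (TAAGTGCTAAT) matches the top strand at positions 22–32; it acts as a forward primer.
Primer B's reverse complement is GATTGTTTA, matching the top strand at positions 162–170; it acts as a reverse primer.
The 3' ends face each other across positions 22–170, giving a 149 bp product.

Yes — a 149 bp product.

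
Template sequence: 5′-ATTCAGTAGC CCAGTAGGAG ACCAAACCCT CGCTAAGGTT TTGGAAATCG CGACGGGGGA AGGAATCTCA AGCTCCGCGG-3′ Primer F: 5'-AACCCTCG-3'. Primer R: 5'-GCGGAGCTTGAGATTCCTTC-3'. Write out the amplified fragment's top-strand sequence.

Forward primer AACCCTCG is found on the top strand at positions 25–32.
Reverse complement of the reverse primer: GAAGGAATCTCAAGCTCCGC. This occurs on the top strand at positions 59–78.
The product is the template from position 25 through 78 (54 bp).

5'-AACCCTCGCTAAGGTTTTGGAAATCGCGACGGGGGAAGGAATCTCAAGCTCCGC-3'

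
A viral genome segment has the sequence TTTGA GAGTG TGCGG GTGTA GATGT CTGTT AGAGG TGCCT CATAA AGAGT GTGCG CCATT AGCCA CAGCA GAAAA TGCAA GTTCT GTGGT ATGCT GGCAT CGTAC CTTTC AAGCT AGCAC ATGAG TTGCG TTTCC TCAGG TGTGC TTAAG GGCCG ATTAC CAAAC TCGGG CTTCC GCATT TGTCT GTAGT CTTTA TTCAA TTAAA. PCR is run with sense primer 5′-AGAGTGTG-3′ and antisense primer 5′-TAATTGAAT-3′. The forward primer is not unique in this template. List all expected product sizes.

199 bp, 158 bp

The forward primer AGAGTGTG matches the top strand at positions 5–12, 46–53.
The reverse primer's reverse complement is ATTCAATTA, matching at positions 195–203.
Each forward site pairs with the reverse site to give a product ending at position 203: sizes 199, 158 bp.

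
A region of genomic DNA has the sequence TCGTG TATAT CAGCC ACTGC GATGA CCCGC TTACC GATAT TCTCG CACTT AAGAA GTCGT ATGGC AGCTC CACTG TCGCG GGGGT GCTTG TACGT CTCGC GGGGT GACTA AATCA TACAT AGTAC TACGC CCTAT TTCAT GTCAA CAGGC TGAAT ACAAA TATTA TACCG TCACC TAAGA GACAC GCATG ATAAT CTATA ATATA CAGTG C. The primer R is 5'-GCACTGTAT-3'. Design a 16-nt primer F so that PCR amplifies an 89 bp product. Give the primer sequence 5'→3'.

The reverse primer's reverse complement ATACAGTGC matches the template at positions 203–211, so the product ends at position 211.
An 89 bp product then starts at position 211 − 89 + 1 = 123.
The forward primer is identical to the top strand there: TACTACGCCCTATTTC.

5'-TACTACGCCCTATTTC-3'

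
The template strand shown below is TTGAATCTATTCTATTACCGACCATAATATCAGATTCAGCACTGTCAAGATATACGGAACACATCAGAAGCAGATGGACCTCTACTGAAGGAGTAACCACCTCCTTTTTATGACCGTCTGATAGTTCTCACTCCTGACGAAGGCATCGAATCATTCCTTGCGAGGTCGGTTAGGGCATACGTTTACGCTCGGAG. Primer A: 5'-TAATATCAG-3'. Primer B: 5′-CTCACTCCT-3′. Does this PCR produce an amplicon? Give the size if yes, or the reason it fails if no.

Primer A (TAATATCAG) matches the top strand at positions 25–33 (3' end points downstream).
Primer B (CTCACTCCT) also matches the top strand directly, at positions 127–135 — its reverse complement AGGAGTGAG is not present.
Both primers anneal to the bottom strand with 3' ends pointing the same way, so neither can prime synthesis back toward the other.

No product — both primers anneal to the same strand and extend in the same direction.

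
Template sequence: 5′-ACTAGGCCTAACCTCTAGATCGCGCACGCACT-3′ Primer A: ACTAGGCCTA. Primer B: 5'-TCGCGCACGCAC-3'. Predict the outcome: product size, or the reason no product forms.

Primer A (ACTAGGCCTA) matches the top strand at positions 1–10 (3' end points downstream).
Primer B (TCGCGCACGCAC) also matches the top strand directly, at positions 20–31 — its reverse complement GTGCGTGCGCGA is not present.
Both primers anneal to the bottom strand with 3' ends pointing the same way, so neither can prime synthesis back toward the other.

No product — both primers anneal to the same strand and extend in the same direction.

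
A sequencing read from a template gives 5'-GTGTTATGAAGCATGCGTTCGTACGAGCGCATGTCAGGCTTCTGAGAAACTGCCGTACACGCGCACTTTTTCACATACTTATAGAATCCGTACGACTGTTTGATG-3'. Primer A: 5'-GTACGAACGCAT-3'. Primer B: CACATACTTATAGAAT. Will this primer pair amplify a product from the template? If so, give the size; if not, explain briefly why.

Primer A (GTACGAACGCAT) has reverse complement ATGCGTTCGTAC, which matches the top strand at positions 13–24; primer A anneals to the top strand there with its 3' end pointing upstream toward position 13.
Primer B (CACATACTTATAGAAT) matches the top strand directly at positions 72–87; it anneals to the bottom strand with its 3' end pointing downstream toward position 87.
The 3' ends diverge (primer A extends toward position 1, primer B toward position 105), so the primers never converge on a shared product.

No product — the primers' 3' ends point away from each other.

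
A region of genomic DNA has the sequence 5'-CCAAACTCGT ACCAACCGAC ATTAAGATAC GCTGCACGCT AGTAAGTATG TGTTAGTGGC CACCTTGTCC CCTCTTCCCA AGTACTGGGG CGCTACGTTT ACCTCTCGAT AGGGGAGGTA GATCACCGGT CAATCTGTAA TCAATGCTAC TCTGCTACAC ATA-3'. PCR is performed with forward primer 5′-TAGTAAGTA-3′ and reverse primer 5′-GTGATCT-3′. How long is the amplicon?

87 bp

Forward primer TAGTAAGTA is found on the top strand at positions 40–48.
The reverse primer's reverse complement is AGATCAC, which matches the template at positions 120–126.
Amplicon spans positions 40–126: 87 bp.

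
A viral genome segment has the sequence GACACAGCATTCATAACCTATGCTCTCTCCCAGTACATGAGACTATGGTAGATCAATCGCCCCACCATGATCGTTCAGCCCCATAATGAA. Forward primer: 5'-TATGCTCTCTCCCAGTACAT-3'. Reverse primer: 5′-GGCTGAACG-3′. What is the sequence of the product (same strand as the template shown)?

5'-TATGCTCTCTCCCAGTACATGAGACTATGGTAGATCAATCGCCCCACCATGATCGTTCAGCC-3'

The forward primer matches the template at positions 19–38.
Taking the reverse complement of GGCTGAACG gives CGTTCAGCC, found at positions 72–80 on the template; the primer anneals here to the top strand with its 3' end pointing upstream.
The product is the template from position 19 through 80 (62 bp).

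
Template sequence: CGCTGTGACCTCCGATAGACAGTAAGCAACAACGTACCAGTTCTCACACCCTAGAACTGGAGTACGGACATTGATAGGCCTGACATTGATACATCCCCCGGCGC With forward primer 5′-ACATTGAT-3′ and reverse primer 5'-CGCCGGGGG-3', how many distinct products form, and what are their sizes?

Two products: 36 bp, 21 bp

The forward primer ACATTGAT matches the top strand at positions 68–75, 83–90.
The reverse primer's reverse complement is CCCCCGGCG, matching at positions 95–103.
Each forward site pairs with the reverse site to give a product ending at position 103: sizes 36, 21 bp.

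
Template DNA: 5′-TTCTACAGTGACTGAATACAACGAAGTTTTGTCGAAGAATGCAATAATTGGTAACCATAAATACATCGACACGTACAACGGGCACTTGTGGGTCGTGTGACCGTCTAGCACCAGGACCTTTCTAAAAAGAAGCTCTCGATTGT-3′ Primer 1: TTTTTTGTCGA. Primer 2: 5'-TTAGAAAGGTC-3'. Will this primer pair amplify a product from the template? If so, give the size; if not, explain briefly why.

Primer 1 (TTTTTTGTCGA) does not match the top strand, and its reverse complement TCGACAAAAAA does not match either.
With no annealing site for primer 1, no amplification occurs.

No product — primer 1 has no binding site in the template.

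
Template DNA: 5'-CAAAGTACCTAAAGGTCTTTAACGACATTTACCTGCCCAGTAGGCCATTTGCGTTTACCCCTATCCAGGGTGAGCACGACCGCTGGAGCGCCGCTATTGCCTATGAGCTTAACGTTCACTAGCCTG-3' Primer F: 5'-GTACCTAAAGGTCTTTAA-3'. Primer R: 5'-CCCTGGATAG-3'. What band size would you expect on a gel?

66 bp

The forward primer matches the template at positions 5–22.
The reverse primer's reverse complement is CTATCCAGGG, which matches the template at positions 61–70.
Product length = (reverse-primer end) − (forward-primer start) + 1 = 70 − 5 + 1 = 66 bp.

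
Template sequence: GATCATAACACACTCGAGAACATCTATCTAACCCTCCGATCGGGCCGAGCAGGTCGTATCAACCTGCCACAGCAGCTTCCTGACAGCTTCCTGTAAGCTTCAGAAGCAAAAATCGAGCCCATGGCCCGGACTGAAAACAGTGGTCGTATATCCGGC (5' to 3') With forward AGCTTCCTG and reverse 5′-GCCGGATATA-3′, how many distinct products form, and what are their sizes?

The forward primer AGCTTCCTG matches the top strand at positions 74–82, 85–93.
The reverse primer's reverse complement is TATATCCGGC, matching at positions 147–156.
Each forward site pairs with the reverse site to give a product ending at position 156: sizes 83, 72 bp.

Two products: 83 bp, 72 bp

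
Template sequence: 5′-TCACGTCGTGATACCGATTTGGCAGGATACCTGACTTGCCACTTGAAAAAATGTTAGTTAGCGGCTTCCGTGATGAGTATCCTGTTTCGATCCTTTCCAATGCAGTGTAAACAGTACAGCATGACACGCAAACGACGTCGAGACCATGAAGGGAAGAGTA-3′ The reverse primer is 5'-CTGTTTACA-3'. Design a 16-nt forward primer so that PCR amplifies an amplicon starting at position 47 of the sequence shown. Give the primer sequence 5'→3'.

The reverse primer's reverse complement TGTAAACAG matches the template at positions 106–114; the product starts at position 47.
The forward primer is identical to the top strand over positions 47–62: AAAAATGTTAGTTAGC.

5'-AAAAATGTTAGTTAGC-3'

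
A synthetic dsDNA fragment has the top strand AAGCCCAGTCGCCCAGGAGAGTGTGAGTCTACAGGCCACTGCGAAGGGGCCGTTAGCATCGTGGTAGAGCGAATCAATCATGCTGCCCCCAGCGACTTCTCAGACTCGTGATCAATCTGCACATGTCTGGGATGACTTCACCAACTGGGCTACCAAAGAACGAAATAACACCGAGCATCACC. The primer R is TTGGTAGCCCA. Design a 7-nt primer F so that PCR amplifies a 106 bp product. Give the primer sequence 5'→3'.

5'-CGTTAGC-3'

The reverse primer's reverse complement TGGGCTACCAA matches the template at positions 146–156, so the product ends at position 156.
A 106 bp product then starts at position 156 − 106 + 1 = 51.
The forward primer is identical to the top strand there: CGTTAGC.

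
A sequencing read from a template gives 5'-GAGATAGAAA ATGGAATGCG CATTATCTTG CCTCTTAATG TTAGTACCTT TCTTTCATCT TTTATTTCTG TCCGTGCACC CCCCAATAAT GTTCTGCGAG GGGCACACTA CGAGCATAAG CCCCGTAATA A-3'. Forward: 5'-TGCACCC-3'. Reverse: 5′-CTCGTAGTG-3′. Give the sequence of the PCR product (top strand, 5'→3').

Scanning the template, TGCACCC occurs at positions 75–81; this primer anneals to the bottom strand there with its 3' end pointing downstream.
Reverse complement of the reverse primer: CACTACGAG. This occurs on the top strand at positions 106–114.
The product is the template from position 75 through 114 (40 bp).

5'-TGCACCCCCCAATAATGTTCTGCGAGGGGCACACTACGAG-3'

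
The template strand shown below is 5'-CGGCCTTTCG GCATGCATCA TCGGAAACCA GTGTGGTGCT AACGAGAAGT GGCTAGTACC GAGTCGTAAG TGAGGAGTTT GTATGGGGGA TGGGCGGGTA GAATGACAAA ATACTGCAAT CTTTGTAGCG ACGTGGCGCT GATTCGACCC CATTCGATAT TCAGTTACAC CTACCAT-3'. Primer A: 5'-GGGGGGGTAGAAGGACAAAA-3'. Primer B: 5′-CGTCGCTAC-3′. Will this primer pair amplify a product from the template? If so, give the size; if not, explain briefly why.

Primer A (GGGGGGGTAGAAGGACAAAA) does not match the top strand, and its reverse complement TTTTGTCCTTCTACCCCCCC does not match either.
With no annealing site for primer A, no amplification occurs.

No product — primer A has no binding site in the template.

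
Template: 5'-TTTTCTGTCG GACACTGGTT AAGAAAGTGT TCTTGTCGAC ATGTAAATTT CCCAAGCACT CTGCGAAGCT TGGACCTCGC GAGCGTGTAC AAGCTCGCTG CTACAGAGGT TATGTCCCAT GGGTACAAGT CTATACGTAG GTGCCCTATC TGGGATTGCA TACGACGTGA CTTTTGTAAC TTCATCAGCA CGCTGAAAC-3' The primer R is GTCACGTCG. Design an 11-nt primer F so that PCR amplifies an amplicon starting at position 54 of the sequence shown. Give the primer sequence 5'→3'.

The reverse primer's reverse complement CGACGTGAC matches the template at positions 163–171; the product starts at position 54.
The forward primer is identical to the top strand over positions 54–64: AAGCACTCTGC.

5'-AAGCACTCTGC-3'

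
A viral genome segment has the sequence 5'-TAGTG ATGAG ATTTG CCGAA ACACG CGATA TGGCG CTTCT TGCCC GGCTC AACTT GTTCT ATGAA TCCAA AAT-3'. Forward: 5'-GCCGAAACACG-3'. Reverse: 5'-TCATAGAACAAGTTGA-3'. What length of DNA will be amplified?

Forward primer GCCGAAACACG is found on the top strand at positions 15–25.
The reverse primer's reverse complement is TCAACTTGTTCTATGA, which matches the template at positions 49–64.
Product length = (reverse-primer end) − (forward-primer start) + 1 = 64 − 15 + 1 = 50 bp.

50 bp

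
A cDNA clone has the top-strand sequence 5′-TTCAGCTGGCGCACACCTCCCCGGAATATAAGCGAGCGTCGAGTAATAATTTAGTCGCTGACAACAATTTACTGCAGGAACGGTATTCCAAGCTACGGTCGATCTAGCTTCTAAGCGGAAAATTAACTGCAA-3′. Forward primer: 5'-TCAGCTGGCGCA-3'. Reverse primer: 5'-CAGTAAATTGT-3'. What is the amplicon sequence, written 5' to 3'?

5'-TCAGCTGGCGCACACCTCCCCGGAATATAAGCGAGCGTCGAGTAATAATTTAGTCGCTGACAACAATTTACTG-3'

Scanning the template, TCAGCTGGCGCA occurs at positions 2–13; this primer anneals to the bottom strand there with its 3' end pointing downstream.
Taking the reverse complement of CAGTAAATTGT gives ACAATTTACTG, found at positions 64–74 on the template; the primer anneals here to the top strand with its 3' end pointing upstream.
The product is the template from position 2 through 74 (73 bp).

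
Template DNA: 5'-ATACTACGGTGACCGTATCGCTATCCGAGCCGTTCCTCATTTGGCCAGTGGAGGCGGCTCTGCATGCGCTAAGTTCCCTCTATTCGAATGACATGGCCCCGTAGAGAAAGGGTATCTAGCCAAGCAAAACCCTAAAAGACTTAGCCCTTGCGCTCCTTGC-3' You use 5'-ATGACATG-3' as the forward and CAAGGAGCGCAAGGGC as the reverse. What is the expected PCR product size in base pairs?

72 bp

Forward primer ATGACATG is found on the top strand at positions 88–95.
Taking the reverse complement of CAAGGAGCGCAAGGGC gives GCCCTTGCGCTCCTTG, found at positions 144–159 on the template; the primer anneals here to the top strand with its 3' end pointing upstream.
The product runs from position 88 to position 159, so its length is 159 − 88 + 1 = 72 bp.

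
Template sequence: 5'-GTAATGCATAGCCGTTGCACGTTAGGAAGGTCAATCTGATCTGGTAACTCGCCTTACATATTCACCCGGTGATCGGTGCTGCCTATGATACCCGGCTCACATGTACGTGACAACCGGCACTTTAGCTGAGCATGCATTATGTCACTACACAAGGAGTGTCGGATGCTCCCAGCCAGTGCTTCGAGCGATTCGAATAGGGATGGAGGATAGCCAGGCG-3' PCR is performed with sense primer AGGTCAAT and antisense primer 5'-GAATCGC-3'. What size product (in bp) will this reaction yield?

164 bp

Scanning the template, AGGTCAAT occurs at positions 28–35; this primer anneals to the bottom strand there with its 3' end pointing downstream.
Taking the reverse complement of GAATCGC gives GCGATTC, found at positions 185–191 on the template; the primer anneals here to the top strand with its 3' end pointing upstream.
Product length = (reverse-primer end) − (forward-primer start) + 1 = 191 − 28 + 1 = 164 bp.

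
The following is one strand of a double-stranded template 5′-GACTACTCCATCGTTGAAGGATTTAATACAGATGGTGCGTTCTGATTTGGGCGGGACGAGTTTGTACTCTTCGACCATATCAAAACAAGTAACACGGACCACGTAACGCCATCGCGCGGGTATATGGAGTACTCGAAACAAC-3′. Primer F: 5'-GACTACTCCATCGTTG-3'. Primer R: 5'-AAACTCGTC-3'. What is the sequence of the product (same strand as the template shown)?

5'-GACTACTCCATCGTTGAAGGATTTAATACAGATGGTGCGTTCTGATTTGGGCGGGACGAGTTT-3'

Scanning the template, GACTACTCCATCGTTG occurs at positions 1–16; this primer anneals to the bottom strand there with its 3' end pointing downstream.
Reverse complement of the reverse primer: GACGAGTTT. This occurs on the top strand at positions 55–63.
The product is the template from position 1 through 63 (63 bp).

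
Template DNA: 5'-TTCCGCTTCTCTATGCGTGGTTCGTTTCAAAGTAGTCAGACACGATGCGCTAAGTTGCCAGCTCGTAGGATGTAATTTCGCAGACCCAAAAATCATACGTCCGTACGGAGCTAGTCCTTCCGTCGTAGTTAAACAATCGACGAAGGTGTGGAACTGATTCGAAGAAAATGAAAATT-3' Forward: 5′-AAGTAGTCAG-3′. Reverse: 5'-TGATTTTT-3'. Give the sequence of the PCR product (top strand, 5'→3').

5'-AAGTAGTCAGACACGATGCGCTAAGTTGCCAGCTCGTAGGATGTAATTTCGCAGACCCAAAAATCA-3'

Scanning the template, AAGTAGTCAG occurs at positions 30–39; this primer anneals to the bottom strand there with its 3' end pointing downstream.
Reverse complement of the reverse primer: AAAAATCA. This occurs on the top strand at positions 88–95.
The product is the template from position 30 through 95 (66 bp).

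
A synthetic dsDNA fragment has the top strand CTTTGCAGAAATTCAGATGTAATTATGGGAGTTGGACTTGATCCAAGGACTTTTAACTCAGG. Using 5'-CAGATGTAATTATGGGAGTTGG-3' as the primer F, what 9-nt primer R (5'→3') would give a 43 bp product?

The forward primer binds at positions 14–35, so a 43 bp product ends at position 14 + 43 − 1 = 56.
The reverse primer anneals to the top strand over positions 48–56, i.e. to GACTTTTAA.
Its sequence written 5'→3' is the reverse complement: TTAAAAGTC.

5'-TTAAAAGTC-3'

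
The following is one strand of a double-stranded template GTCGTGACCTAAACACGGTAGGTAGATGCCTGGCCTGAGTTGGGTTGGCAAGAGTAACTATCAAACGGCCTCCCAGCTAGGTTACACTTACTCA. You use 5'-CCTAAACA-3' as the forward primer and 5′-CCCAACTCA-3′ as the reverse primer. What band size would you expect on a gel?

37 bp

The forward primer matches the template at positions 8–15.
The reverse primer's reverse complement is TGAGTTGGG, which matches the template at positions 36–44.
Amplicon spans positions 8–44: 37 bp.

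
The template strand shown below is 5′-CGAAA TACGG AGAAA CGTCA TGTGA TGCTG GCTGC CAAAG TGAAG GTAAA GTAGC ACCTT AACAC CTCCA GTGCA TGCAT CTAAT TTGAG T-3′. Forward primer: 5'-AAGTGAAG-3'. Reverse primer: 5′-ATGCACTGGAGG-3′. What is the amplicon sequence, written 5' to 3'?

Forward primer AAGTGAAG is found on the top strand at positions 38–45.
The reverse primer's reverse complement is CCTCCAGTGCAT, which matches the template at positions 65–76.
The product is the template from position 38 through 76 (39 bp).

5'-AAGTGAAGGTAAAGTAGCACCTTAACACCTCCAGTGCAT-3'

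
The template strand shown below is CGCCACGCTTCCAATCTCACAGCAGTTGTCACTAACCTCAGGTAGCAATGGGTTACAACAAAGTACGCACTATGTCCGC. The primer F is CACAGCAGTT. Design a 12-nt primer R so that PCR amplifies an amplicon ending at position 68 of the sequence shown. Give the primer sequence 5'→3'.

5'-GCGTACTTTGTT-3'

The forward primer binds at positions 18–27; the product's 3' end on the top strand is position 68.
The reverse primer anneals to the top strand over positions 57–68, i.e. to AACAAAGTACGC.
Its sequence written 5'→3' is the reverse complement: GCGTACTTTGTT.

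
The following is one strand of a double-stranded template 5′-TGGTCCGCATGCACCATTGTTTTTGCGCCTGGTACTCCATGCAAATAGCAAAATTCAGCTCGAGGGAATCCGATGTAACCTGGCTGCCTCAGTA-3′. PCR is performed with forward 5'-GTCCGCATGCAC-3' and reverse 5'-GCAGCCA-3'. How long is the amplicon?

The forward primer matches the template at positions 3–14.
Taking the reverse complement of GCAGCCA gives TGGCTGC, found at positions 81–87 on the template; the primer anneals here to the top strand with its 3' end pointing upstream.
Amplicon spans positions 3–87: 85 bp.

85 bp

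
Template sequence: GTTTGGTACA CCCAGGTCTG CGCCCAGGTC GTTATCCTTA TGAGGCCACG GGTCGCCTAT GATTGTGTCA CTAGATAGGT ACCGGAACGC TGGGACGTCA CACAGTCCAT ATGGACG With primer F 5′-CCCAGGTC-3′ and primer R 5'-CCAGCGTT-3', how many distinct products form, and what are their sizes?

Two products: 83 bp, 71 bp

The forward primer CCCAGGTC matches the top strand at positions 11–18, 23–30.
The reverse primer's reverse complement is AACGCTGG, matching at positions 86–93.
Each forward site pairs with the reverse site to give a product ending at position 93: sizes 83, 71 bp.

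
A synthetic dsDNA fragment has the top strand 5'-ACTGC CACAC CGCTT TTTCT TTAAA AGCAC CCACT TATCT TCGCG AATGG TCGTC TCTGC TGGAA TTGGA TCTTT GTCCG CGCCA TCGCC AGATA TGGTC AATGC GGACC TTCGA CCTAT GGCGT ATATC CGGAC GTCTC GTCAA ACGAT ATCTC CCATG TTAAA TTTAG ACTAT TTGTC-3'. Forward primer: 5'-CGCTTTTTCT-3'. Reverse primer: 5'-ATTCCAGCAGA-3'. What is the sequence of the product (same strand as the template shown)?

5'-CGCTTTTTCTTTAAAAGCACCCACTTATCTTCGCGAATGGTCGTCTCTGCTGGAAT-3'

The forward primer matches the template at positions 11–20.
Taking the reverse complement of ATTCCAGCAGA gives TCTGCTGGAAT, found at positions 56–66 on the template; the primer anneals here to the top strand with its 3' end pointing upstream.
The product is the template from position 11 through 66 (56 bp).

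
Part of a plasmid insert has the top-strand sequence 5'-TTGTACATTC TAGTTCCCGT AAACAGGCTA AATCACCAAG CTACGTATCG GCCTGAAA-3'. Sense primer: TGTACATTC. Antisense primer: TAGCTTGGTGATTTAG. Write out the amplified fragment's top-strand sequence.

5'-TGTACATTCTAGTTCCCGTAAACAGGCTAAATCACCAAGCTA-3'

Forward primer TGTACATTC is found on the top strand at positions 2–10.
Reverse complement of the reverse primer: CTAAATCACCAAGCTA. This occurs on the top strand at positions 28–43.
The product is the template from position 2 through 43 (42 bp).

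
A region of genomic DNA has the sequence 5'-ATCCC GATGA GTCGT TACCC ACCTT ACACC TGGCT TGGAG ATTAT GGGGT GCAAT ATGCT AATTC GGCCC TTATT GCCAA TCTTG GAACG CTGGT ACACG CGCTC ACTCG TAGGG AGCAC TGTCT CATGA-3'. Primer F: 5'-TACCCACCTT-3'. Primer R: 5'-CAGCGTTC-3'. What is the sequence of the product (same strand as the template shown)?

5'-TACCCACCTTACACCTGGCTTGGAGATTATGGGGTGCAATATGCTAATTCGGCCCTTATTGCCAATCTTGGAACGCTG-3'

Forward primer TACCCACCTT is found on the top strand at positions 16–25.
Taking the reverse complement of CAGCGTTC gives GAACGCTG, found at positions 86–93 on the template; the primer anneals here to the top strand with its 3' end pointing upstream.
The product is the template from position 16 through 93 (78 bp).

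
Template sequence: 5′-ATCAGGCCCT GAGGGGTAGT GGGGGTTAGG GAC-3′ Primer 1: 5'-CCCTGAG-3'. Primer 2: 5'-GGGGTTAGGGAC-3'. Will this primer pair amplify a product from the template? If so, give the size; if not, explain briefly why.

No product — both primers anneal to the same strand and extend in the same direction.

Primer 1 (CCCTGAG) matches the top strand at positions 7–13 (3' end points downstream).
Primer 2 (GGGGTTAGGGAC) also matches the top strand directly, at positions 22–33 — its reverse complement GTCCCTAACCCC is not present.
Both primers anneal to the bottom strand with 3' ends pointing the same way, so neither can prime synthesis back toward the other.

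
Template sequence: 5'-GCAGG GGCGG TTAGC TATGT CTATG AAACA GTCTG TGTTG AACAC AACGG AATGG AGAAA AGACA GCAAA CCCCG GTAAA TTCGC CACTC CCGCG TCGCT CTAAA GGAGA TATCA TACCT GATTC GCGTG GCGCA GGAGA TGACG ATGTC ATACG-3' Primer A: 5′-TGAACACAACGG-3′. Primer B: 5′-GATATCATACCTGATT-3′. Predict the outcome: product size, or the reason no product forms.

Primer A (TGAACACAACGG) matches the top strand at positions 39–50 (3' end points downstream).
Primer B (GATATCATACCTGATT) also matches the top strand directly, at positions 109–124 — its reverse complement AATCAGGTATGATATC is not present.
Both primers anneal to the bottom strand with 3' ends pointing the same way, so neither can prime synthesis back toward the other.

No product — both primers anneal to the same strand and extend in the same direction.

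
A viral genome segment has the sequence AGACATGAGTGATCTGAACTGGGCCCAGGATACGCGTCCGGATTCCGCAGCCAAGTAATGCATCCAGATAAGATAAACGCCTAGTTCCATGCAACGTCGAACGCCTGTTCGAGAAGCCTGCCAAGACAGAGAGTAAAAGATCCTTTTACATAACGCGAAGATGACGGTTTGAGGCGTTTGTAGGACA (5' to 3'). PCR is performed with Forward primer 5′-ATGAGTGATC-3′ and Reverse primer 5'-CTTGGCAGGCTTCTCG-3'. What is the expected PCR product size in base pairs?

121 bp

The forward primer matches the template at positions 5–14.
The reverse primer's reverse complement is CGAGAAGCCTGCCAAG, which matches the template at positions 110–125.
Product length = (reverse-primer end) − (forward-primer start) + 1 = 125 − 5 + 1 = 121 bp.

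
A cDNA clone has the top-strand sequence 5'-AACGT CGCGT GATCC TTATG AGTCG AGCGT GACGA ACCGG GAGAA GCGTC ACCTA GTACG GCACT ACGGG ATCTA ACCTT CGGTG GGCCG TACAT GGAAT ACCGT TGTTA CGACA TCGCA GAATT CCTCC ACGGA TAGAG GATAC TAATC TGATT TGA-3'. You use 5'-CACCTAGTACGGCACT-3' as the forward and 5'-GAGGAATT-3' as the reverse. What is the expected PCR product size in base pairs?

80 bp

The forward primer matches the template at positions 50–65.
The reverse primer's reverse complement is AATTCCTC, which matches the template at positions 122–129.
Amplicon spans positions 50–129: 80 bp.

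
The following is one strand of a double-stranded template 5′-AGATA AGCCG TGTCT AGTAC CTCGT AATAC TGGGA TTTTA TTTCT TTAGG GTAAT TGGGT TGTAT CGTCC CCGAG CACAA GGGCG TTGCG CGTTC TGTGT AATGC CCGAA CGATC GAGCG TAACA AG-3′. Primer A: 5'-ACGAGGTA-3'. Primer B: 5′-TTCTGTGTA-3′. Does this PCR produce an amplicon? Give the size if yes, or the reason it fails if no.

No product — the primers' 3' ends point away from each other.

Primer A (ACGAGGTA) has reverse complement TACCTCGT, which matches the top strand at positions 18–25; primer A anneals to the top strand there with its 3' end pointing upstream toward position 18.
Primer B (TTCTGTGTA) matches the top strand directly at positions 93–101; it anneals to the bottom strand with its 3' end pointing downstream toward position 101.
The 3' ends diverge (primer A extends toward position 1, primer B toward position 127), so the primers never converge on a shared product.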